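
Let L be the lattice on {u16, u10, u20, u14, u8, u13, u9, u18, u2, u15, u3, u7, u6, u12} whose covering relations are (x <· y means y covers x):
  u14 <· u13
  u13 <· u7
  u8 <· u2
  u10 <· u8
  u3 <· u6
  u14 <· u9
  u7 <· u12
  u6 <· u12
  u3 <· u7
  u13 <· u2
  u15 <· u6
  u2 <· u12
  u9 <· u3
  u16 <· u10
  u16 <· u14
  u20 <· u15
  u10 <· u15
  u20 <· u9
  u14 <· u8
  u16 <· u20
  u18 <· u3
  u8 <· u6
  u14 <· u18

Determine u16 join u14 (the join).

u14

Common upper bounds of {u16, u14}: u12, u13, u14, u18, u2, u3, u6, u7, u8, u9.
The least among these is u14.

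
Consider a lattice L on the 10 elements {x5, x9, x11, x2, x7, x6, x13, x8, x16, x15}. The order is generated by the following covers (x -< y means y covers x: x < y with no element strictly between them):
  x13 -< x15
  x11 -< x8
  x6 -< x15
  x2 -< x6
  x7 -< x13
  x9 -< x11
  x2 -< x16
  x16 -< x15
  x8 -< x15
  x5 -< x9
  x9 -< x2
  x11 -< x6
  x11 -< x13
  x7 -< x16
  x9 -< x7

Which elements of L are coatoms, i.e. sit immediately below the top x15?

x13, x16, x6, x8

The coatoms are exactly the elements covered by x15: x13, x16, x6, x8.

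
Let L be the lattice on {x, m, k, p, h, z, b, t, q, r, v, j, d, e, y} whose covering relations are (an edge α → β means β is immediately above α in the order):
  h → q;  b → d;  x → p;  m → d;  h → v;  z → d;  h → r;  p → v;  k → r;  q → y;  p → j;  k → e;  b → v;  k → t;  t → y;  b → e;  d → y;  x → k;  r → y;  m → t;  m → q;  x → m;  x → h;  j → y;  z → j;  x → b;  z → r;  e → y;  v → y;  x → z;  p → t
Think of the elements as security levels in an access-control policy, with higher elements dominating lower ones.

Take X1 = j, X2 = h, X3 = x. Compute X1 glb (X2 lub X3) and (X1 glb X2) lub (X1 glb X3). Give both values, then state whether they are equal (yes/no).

x; x; yes

X2 lub X3 = h, so X1 glb (X2 lub X3) = j glb h = x.
X1 glb X2 = x and X1 glb X3 = x, so (X1 glb X2) lub (X1 glb X3) = x lub x = x.
Equal: yes.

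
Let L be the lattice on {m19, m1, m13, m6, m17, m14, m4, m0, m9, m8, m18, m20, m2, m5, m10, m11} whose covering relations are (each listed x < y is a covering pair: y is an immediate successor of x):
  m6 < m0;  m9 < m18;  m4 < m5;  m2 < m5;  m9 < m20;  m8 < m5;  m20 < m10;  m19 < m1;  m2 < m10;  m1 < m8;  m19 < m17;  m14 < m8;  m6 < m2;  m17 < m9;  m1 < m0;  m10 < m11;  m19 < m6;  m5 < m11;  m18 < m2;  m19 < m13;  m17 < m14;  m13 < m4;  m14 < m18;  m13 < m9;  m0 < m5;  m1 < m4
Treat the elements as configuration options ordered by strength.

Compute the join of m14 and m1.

Common upper bounds of {m14, m1}: m11, m5, m8.
The least among these is m8.

m8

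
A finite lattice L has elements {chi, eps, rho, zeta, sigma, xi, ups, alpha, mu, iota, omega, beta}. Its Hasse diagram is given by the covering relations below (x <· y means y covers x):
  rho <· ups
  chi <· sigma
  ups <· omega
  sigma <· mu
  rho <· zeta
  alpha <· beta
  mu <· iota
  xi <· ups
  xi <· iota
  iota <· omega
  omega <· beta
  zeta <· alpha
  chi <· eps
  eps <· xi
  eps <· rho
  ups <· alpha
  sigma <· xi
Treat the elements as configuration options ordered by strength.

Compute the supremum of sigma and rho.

Common upper bounds of {sigma, rho}: alpha, beta, omega, ups.
The least among these is ups.

ups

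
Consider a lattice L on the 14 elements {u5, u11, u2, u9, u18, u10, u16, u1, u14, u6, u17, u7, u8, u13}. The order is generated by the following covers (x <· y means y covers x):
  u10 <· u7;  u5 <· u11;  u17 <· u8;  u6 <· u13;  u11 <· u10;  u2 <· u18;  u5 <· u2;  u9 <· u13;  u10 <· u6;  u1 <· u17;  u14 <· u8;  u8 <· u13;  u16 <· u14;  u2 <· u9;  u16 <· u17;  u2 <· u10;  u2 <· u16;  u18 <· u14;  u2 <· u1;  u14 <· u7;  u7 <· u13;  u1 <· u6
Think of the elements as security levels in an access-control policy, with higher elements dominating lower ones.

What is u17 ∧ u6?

u1

Common lower bounds of {u17, u6}: u1, u2, u5.
The greatest among these is u1.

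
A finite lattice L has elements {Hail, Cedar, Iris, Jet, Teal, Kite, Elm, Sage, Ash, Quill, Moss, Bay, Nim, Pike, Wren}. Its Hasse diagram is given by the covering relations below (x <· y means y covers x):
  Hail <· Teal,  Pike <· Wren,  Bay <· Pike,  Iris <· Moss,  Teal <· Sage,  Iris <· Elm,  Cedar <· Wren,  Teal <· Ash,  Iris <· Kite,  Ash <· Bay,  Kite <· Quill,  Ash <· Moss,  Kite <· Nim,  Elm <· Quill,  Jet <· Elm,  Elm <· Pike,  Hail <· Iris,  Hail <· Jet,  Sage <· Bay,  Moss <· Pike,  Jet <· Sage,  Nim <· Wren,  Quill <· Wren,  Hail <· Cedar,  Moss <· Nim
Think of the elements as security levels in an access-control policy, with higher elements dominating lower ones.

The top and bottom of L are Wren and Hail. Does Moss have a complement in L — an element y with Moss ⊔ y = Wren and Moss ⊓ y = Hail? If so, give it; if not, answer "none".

Need y with Moss ∨ y = Wren and Moss ∧ y = Hail.
Checking each element gives: Cedar.

Cedar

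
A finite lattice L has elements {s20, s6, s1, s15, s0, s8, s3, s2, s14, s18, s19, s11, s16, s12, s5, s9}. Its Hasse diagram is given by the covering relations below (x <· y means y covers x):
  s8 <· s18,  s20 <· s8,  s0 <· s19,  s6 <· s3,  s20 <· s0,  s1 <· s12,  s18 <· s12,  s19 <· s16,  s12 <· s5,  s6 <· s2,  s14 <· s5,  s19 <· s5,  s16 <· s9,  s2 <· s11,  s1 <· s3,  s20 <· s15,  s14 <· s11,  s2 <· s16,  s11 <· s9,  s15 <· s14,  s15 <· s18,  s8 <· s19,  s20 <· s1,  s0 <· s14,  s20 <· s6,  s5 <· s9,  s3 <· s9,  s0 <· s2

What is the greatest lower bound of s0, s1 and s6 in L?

Common lower bounds of {s0, s1, s6}: s20.
The greatest among these is s20.

s20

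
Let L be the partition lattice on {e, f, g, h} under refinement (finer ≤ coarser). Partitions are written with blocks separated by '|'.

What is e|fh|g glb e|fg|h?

e|f|g|h

Common lower bounds of {e|fh|g, e|fg|h}: e|f|g|h.
The greatest among these is e|f|g|h.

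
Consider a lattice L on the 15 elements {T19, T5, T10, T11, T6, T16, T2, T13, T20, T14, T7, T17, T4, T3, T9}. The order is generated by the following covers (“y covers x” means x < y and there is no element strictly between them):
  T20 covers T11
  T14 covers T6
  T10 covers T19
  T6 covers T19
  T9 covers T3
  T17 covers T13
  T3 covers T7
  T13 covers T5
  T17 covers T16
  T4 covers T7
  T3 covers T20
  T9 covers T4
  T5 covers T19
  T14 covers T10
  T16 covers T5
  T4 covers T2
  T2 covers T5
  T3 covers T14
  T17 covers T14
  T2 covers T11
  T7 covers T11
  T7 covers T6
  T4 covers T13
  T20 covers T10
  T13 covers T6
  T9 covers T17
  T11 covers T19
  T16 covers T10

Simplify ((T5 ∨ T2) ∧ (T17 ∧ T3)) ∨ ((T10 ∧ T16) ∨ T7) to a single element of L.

T5 ∨ T2 = T2
T17 ∧ T3 = T14
T2 ∧ T14 = T19
T10 ∧ T16 = T10
T10 ∨ T7 = T3
T19 ∨ T3 = T3

T3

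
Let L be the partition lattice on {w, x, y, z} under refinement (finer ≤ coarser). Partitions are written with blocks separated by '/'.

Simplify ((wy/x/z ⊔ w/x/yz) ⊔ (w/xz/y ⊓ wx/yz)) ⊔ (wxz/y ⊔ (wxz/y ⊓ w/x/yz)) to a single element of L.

wxyz

wy/x/z ∨ w/x/yz = wyz/x
w/xz/y ∧ wx/yz = w/x/y/z
wyz/x ∨ w/x/y/z = wyz/x
wxz/y ∧ w/x/yz = w/x/y/z
wxz/y ∨ w/x/y/z = wxz/y
wyz/x ∨ wxz/y = wxyz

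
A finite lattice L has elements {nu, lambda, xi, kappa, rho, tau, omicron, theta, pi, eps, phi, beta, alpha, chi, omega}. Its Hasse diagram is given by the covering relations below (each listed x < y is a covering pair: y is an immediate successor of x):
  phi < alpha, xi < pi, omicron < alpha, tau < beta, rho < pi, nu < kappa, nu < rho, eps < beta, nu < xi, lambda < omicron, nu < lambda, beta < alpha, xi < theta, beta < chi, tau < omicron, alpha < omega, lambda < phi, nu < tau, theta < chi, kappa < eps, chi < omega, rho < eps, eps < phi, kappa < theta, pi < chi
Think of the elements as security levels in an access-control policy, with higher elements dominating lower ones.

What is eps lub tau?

Common upper bounds of {eps, tau}: alpha, beta, chi, omega.
The least among these is beta.

beta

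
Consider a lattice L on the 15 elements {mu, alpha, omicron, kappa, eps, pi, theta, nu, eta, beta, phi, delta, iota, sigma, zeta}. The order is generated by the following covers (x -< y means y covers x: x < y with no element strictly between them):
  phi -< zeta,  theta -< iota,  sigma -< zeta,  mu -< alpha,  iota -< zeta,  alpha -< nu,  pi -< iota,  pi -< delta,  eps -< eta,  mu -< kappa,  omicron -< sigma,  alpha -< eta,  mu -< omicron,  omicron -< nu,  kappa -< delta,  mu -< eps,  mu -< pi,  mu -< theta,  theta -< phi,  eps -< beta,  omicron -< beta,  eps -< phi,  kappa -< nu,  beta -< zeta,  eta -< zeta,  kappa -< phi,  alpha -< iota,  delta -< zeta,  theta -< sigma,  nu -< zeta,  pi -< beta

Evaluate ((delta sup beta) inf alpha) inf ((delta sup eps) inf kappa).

mu

delta ∨ beta = zeta
zeta ∧ alpha = alpha
delta ∨ eps = zeta
zeta ∧ kappa = kappa
alpha ∧ kappa = mu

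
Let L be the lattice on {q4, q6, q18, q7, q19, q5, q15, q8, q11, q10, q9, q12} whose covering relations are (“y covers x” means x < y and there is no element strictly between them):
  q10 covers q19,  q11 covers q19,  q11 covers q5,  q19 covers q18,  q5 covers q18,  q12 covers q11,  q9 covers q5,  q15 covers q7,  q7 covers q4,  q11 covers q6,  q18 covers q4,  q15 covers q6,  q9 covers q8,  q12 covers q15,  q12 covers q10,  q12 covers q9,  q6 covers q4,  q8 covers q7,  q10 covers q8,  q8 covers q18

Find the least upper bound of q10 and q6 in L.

q12

Common upper bounds of {q10, q6}: q12.
The least among these is q12.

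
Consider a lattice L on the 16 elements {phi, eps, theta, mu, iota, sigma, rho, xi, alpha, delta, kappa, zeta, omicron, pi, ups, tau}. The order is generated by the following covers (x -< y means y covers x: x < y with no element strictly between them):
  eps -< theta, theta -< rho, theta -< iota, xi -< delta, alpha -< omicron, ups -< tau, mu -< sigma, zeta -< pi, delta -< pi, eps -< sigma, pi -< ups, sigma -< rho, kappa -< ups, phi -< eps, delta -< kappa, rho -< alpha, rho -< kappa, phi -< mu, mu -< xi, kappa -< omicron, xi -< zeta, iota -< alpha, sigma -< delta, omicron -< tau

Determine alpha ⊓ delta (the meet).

sigma

Common lower bounds of {alpha, delta}: eps, mu, phi, sigma.
The greatest among these is sigma.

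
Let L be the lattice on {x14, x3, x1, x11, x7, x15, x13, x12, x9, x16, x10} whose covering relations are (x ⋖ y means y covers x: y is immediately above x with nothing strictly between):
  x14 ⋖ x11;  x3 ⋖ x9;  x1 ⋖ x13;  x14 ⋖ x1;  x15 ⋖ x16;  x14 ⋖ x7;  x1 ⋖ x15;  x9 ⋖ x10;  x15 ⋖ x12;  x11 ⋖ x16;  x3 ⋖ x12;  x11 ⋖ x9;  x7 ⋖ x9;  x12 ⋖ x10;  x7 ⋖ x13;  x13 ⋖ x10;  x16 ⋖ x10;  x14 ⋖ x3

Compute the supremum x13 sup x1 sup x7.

Common upper bounds of {x13, x1, x7}: x10, x13.
The least among these is x13.

x13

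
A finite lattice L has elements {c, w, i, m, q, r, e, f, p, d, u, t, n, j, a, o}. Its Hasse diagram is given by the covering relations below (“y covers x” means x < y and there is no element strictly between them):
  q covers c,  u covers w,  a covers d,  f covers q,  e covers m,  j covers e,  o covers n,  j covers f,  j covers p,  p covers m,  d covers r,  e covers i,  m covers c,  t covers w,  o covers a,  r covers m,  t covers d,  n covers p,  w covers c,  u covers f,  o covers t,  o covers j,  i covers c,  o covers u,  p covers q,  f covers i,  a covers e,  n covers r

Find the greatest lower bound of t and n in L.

Common lower bounds of {t, n}: c, m, r.
The greatest among these is r.

r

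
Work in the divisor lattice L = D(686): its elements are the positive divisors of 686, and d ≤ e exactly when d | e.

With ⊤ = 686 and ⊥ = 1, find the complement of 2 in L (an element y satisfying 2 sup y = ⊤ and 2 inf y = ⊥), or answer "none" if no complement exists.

343

Need y with 2 ∨ y = 686 and 2 ∧ y = 1.
Checking each element gives: 343.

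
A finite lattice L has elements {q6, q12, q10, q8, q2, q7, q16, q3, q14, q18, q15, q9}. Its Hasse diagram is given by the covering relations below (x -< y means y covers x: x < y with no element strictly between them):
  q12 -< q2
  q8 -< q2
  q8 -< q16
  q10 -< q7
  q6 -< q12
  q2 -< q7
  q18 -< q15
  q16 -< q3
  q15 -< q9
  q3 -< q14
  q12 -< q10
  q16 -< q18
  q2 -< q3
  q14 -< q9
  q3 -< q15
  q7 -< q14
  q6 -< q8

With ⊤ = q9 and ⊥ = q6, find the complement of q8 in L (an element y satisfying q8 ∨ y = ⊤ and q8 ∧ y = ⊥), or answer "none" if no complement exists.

For every candidate y, either q8 ∨ y ≠ q9 or q8 ∧ y ≠ q6; no complement exists.

none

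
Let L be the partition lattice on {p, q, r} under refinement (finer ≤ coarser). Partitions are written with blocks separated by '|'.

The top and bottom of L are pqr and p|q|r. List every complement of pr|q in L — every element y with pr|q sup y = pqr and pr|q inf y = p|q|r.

pq|r, p|qr

Need y with pr|q ∨ y = pqr and pr|q ∧ y = p|q|r.
Checking each element gives: pq|r, p|qr.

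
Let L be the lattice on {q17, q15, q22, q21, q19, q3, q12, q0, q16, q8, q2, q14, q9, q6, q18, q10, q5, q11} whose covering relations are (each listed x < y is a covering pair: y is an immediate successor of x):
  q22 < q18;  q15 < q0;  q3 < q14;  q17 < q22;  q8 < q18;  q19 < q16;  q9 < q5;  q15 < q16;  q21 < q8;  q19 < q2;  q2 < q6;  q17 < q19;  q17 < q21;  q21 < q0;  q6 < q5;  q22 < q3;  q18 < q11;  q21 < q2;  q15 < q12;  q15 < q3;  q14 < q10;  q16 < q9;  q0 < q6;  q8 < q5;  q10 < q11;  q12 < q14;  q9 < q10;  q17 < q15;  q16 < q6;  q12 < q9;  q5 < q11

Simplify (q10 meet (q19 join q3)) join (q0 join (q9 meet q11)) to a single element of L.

q19 ∨ q3 = q10
q10 ∧ q10 = q10
q9 ∧ q11 = q9
q0 ∨ q9 = q5
q10 ∨ q5 = q11

q11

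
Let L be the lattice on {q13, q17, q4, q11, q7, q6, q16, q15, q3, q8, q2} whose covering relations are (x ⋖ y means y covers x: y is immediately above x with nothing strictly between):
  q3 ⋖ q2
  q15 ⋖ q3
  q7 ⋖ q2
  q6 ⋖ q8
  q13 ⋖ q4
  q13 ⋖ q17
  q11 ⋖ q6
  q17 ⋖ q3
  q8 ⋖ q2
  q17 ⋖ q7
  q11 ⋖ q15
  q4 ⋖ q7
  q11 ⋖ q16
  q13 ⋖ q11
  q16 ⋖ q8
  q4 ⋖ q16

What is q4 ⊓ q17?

Common lower bounds of {q4, q17}: q13.
The greatest among these is q13.

q13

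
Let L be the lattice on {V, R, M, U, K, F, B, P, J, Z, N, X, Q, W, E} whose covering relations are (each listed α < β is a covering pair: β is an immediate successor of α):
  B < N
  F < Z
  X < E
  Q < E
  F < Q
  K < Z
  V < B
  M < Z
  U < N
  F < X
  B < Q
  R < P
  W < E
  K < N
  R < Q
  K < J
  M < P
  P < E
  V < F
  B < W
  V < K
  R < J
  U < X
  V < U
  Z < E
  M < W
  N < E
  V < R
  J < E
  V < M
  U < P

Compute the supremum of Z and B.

E

Common upper bounds of {Z, B}: E.
The least among these is E.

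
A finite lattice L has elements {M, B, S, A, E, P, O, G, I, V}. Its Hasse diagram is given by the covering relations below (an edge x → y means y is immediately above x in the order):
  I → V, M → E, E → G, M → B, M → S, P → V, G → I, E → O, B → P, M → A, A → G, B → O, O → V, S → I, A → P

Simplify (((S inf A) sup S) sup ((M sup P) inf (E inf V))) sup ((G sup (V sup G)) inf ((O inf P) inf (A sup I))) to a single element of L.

S

S ∧ A = M
M ∨ S = S
M ∨ P = P
E ∧ V = E
P ∧ E = M
S ∨ M = S
V ∨ G = V
G ∨ V = V
O ∧ P = B
A ∨ I = I
B ∧ I = M
V ∧ M = M
S ∨ M = S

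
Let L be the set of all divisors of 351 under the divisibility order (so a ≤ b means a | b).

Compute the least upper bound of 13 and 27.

351

Common upper bounds of {13, 27}: 351.
The least among these is 351.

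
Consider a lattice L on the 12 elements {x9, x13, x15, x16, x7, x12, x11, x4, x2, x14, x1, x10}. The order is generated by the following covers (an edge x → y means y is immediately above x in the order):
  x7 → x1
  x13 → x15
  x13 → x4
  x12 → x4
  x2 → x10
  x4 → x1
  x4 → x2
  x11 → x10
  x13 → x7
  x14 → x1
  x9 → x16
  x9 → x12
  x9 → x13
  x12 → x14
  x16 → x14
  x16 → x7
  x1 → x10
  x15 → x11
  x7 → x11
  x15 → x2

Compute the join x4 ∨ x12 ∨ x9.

Common upper bounds of {x4, x12, x9}: x1, x10, x2, x4.
The least among these is x4.

x4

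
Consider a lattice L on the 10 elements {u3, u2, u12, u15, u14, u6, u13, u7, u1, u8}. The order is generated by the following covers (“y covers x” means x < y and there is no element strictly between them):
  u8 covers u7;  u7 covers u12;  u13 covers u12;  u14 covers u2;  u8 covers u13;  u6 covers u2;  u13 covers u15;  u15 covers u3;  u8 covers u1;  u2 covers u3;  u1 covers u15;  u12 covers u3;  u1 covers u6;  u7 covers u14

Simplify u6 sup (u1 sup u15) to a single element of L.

u1 ∨ u15 = u1
u6 ∨ u1 = u1

u1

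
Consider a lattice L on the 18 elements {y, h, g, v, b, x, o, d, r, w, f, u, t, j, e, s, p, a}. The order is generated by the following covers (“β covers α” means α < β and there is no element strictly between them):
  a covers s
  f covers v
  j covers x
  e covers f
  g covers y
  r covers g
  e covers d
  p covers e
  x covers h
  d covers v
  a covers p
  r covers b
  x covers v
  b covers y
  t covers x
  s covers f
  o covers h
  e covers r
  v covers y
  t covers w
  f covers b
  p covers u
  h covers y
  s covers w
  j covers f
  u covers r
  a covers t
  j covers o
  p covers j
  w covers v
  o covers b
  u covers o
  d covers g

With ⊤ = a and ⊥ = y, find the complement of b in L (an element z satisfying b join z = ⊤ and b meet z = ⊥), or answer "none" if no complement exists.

Need z with b ∨ z = a and b ∧ z = y.
Checking each element gives: t.

t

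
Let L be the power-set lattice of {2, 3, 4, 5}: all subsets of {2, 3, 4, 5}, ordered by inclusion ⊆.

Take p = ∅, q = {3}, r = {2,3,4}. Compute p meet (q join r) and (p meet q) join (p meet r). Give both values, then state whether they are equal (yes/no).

q join r = {2,3,4}, so p meet (q join r) = ∅ meet {2,3,4} = ∅.
p meet q = ∅ and p meet r = ∅, so (p meet q) join (p meet r) = ∅ join ∅ = ∅.
Equal: yes.

∅; ∅; yes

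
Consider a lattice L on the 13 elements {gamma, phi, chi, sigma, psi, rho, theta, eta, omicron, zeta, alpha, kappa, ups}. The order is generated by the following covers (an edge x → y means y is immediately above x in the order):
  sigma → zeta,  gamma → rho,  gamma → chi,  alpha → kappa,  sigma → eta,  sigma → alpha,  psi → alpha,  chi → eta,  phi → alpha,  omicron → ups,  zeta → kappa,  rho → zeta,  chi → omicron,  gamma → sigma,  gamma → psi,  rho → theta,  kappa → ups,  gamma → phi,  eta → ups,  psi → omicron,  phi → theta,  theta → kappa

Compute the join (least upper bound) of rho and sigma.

zeta

Common upper bounds of {rho, sigma}: kappa, ups, zeta.
The least among these is zeta.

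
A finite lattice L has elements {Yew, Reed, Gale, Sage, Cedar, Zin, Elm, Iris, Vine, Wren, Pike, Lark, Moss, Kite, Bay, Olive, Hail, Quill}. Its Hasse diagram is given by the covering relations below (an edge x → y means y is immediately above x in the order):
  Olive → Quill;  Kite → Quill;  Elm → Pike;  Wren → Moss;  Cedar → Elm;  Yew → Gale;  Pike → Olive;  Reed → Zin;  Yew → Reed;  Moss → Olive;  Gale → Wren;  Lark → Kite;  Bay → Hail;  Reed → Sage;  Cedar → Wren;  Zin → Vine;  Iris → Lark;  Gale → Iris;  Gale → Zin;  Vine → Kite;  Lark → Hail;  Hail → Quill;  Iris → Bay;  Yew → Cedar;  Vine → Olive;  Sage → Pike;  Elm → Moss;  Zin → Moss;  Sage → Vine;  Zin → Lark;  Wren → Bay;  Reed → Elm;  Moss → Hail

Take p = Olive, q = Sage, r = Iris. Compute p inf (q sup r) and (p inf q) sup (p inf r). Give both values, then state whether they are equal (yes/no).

q sup r = Kite, so p inf (q sup r) = Olive inf Kite = Vine.
p inf q = Sage and p inf r = Gale, so (p inf q) sup (p inf r) = Sage sup Gale = Vine.
Equal: yes.

Vine; Vine; yes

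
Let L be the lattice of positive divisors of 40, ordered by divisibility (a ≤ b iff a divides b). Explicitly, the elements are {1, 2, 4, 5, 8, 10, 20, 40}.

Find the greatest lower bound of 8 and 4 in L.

4

Common lower bounds of {8, 4}: 1, 2, 4.
The greatest among these is 4.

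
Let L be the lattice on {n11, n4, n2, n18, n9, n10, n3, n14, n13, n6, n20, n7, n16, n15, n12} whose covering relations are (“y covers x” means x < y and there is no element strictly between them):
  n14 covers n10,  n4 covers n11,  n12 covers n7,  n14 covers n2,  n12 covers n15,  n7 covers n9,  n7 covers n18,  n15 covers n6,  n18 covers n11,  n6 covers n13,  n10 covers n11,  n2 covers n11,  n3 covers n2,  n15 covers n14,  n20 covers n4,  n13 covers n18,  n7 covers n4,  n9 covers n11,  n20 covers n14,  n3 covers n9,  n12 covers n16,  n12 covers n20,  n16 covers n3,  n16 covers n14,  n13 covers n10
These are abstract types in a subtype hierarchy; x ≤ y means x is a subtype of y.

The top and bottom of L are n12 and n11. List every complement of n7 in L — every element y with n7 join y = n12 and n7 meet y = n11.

Need y with n7 ∨ y = n12 and n7 ∧ y = n11.
Checking each element gives: n10, n14, n2.

n10, n14, n2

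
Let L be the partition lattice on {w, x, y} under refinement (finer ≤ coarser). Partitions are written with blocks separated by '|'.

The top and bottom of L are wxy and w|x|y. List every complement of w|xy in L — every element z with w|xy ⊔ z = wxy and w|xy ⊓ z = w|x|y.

wx|y, wy|x

Need z with w|xy ∨ z = wxy and w|xy ∧ z = w|x|y.
Checking each element gives: wx|y, wy|x.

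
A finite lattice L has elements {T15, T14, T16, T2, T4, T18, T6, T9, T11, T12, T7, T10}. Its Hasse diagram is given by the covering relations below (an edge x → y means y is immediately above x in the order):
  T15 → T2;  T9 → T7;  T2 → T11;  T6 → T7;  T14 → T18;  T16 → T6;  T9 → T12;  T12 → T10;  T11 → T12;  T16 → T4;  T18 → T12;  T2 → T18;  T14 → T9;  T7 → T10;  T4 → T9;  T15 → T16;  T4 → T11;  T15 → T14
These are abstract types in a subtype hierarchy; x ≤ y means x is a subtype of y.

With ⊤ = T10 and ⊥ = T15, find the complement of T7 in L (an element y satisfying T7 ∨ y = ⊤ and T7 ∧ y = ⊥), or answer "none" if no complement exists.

T2

Need y with T7 ∨ y = T10 and T7 ∧ y = T15.
Checking each element gives: T2.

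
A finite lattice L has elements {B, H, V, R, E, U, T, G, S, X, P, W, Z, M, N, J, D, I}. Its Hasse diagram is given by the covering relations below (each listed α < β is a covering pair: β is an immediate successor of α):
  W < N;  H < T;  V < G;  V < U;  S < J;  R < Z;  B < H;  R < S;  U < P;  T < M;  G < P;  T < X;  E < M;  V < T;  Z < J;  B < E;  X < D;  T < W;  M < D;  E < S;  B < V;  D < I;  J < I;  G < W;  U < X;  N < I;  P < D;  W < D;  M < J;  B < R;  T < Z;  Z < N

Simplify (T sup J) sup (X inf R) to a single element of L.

J

T ∨ J = J
X ∧ R = B
J ∨ B = J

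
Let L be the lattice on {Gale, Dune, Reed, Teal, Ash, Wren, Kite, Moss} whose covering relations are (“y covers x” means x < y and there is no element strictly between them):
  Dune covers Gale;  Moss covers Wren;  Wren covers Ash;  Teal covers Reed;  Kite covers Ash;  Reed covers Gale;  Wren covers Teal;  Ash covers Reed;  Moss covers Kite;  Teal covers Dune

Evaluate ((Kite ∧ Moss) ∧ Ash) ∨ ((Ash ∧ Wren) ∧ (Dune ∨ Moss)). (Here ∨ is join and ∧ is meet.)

Ash

Kite ∧ Moss = Kite
Kite ∧ Ash = Ash
Ash ∧ Wren = Ash
Dune ∨ Moss = Moss
Ash ∧ Moss = Ash
Ash ∨ Ash = Ash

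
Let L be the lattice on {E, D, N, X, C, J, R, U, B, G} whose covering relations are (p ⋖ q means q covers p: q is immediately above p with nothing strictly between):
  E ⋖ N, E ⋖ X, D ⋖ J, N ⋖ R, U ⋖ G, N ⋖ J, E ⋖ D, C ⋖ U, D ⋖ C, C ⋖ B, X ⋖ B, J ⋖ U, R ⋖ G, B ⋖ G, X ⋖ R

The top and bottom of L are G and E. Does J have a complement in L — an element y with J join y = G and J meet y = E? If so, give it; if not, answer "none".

Need y with J ∨ y = G and J ∧ y = E.
Checking each element gives: X.

X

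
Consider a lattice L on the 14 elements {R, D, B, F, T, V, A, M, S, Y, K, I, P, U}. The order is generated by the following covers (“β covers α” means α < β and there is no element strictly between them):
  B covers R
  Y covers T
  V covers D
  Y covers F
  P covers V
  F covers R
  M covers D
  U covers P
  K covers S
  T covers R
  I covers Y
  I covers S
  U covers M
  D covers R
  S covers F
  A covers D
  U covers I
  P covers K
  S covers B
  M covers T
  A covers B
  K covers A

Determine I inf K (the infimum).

S

Common lower bounds of {I, K}: B, F, R, S.
The greatest among these is S.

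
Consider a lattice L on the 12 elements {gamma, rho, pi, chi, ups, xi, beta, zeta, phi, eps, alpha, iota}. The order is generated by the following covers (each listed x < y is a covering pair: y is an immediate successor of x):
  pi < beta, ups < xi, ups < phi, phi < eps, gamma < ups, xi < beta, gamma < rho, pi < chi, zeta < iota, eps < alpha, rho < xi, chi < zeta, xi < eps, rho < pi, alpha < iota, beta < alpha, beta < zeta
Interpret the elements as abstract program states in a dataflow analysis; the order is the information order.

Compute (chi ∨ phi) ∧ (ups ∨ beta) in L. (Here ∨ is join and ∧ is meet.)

chi ∨ phi = iota
ups ∨ beta = beta
iota ∧ beta = beta

beta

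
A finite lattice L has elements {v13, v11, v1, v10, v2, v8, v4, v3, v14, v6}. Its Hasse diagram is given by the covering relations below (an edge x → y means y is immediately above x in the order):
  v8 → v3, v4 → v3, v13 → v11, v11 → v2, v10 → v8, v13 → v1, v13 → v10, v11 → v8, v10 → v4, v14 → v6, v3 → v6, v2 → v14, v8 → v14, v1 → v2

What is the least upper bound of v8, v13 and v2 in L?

Common upper bounds of {v8, v13, v2}: v14, v6.
The least among these is v14.

v14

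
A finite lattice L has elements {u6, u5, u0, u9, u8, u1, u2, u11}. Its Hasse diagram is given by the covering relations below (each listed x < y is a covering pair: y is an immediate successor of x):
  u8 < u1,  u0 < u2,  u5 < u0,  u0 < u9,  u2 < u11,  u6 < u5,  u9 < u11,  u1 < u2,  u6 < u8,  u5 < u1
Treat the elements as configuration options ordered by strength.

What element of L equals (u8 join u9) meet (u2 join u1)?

u8 ∨ u9 = u11
u2 ∨ u1 = u2
u11 ∧ u2 = u2

u2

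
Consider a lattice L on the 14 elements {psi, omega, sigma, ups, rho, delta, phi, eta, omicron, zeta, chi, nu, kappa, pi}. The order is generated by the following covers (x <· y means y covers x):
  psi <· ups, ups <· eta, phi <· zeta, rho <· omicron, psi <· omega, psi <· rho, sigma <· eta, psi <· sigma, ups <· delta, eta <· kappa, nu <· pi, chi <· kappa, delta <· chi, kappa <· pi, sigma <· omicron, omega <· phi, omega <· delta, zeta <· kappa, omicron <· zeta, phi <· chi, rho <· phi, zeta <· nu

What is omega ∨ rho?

phi

Common upper bounds of {omega, rho}: chi, kappa, nu, phi, pi, zeta.
The least among these is phi.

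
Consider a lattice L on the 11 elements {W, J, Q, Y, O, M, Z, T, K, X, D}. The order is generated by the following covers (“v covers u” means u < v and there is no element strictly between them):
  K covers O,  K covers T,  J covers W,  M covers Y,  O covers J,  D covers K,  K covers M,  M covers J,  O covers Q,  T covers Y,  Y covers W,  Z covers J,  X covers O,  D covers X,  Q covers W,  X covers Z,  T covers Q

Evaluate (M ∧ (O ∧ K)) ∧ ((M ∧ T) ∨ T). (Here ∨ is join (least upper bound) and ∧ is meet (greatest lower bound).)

O ∧ K = O
M ∧ O = J
M ∧ T = Y
Y ∨ T = T
J ∧ T = W

W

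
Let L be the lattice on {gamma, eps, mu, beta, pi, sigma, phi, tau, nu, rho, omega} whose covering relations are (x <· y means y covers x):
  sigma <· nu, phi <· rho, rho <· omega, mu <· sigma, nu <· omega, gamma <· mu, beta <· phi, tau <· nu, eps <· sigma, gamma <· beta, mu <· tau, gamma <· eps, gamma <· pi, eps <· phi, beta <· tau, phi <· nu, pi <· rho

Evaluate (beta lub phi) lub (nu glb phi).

beta ∨ phi = phi
nu ∧ phi = phi
phi ∨ phi = phi

phi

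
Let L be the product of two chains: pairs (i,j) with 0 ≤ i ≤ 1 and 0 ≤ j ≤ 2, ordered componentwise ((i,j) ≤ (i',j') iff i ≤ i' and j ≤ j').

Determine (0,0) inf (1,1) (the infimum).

In a product of chains, the meet is componentwise min, giving (0,0).

(0,0)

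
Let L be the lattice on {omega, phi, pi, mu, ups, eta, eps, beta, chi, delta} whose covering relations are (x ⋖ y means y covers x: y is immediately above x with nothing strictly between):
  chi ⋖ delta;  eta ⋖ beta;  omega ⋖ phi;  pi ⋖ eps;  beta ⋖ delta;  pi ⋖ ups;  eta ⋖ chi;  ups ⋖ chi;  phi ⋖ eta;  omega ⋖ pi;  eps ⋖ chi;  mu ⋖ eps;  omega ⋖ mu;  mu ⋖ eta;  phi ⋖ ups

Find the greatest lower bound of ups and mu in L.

omega

Common lower bounds of {ups, mu}: omega.
The greatest among these is omega.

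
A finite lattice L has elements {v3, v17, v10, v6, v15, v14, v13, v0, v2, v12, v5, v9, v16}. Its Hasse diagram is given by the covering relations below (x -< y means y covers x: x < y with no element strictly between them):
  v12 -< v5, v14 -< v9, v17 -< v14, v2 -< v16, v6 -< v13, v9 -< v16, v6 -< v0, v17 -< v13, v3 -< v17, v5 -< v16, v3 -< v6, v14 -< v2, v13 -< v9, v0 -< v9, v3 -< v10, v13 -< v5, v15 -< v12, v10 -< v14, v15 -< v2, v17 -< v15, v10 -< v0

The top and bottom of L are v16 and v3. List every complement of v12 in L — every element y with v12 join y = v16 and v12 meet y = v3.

v0, v10

Need y with v12 ∨ y = v16 and v12 ∧ y = v3.
Checking each element gives: v0, v10.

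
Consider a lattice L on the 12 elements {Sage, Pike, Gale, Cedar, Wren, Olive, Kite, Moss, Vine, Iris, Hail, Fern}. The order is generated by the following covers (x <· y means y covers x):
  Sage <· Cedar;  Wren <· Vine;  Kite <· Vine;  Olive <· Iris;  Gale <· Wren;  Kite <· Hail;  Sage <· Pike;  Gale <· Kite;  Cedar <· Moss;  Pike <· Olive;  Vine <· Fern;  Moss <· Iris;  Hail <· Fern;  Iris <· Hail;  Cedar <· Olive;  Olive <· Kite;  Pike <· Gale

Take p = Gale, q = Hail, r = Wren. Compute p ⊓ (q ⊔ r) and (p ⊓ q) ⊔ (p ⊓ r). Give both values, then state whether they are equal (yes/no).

q ⊔ r = Fern, so p ⊓ (q ⊔ r) = Gale ⊓ Fern = Gale.
p ⊓ q = Gale and p ⊓ r = Gale, so (p ⊓ q) ⊔ (p ⊓ r) = Gale ⊔ Gale = Gale.
Equal: yes.

Gale; Gale; yes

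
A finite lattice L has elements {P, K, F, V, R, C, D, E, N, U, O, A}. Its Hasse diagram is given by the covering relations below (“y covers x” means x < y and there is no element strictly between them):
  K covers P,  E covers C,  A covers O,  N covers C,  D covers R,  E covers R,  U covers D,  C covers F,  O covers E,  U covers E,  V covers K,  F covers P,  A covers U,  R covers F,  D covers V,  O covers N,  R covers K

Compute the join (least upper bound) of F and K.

Common upper bounds of {F, K}: A, D, E, O, R, U.
The least among these is R.

R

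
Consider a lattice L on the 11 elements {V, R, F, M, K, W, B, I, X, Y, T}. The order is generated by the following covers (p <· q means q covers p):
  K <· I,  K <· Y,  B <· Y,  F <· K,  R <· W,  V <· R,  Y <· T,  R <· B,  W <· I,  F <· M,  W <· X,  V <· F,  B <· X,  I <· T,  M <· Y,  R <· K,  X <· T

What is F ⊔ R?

K

Common upper bounds of {F, R}: I, K, T, Y.
The least among these is K.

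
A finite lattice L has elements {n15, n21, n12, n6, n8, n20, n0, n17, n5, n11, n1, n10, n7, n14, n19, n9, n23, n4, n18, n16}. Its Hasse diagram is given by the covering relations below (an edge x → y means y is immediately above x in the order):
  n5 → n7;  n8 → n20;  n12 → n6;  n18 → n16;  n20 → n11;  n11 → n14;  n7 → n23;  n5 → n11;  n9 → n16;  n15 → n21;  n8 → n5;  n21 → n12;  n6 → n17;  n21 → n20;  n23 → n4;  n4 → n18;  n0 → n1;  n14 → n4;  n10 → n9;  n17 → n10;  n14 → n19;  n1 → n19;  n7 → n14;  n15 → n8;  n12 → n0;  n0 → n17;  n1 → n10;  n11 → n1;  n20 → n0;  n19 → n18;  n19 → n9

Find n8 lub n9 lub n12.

n9

Common upper bounds of {n8, n9, n12}: n16, n9.
The least among these is n9.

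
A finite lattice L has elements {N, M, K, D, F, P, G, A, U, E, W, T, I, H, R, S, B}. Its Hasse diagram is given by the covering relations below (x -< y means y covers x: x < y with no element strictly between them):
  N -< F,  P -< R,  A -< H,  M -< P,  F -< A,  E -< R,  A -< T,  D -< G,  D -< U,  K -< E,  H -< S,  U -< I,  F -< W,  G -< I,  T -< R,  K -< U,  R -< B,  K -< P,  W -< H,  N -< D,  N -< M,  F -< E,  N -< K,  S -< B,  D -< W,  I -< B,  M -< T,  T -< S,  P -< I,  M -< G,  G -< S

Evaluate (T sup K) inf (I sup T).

T ∨ K = R
I ∨ T = B
R ∧ B = R

R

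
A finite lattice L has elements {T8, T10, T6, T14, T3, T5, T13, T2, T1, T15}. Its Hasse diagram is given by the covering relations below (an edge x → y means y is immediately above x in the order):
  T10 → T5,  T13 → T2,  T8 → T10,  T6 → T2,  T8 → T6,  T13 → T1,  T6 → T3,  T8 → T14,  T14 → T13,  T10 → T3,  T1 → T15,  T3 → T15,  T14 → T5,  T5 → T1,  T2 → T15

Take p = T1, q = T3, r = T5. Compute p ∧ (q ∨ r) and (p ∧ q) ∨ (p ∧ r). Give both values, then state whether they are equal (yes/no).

q ∨ r = T15, so p ∧ (q ∨ r) = T1 ∧ T15 = T1.
p ∧ q = T10 and p ∧ r = T5, so (p ∧ q) ∨ (p ∧ r) = T10 ∨ T5 = T5.
Equal: no.

T1; T5; no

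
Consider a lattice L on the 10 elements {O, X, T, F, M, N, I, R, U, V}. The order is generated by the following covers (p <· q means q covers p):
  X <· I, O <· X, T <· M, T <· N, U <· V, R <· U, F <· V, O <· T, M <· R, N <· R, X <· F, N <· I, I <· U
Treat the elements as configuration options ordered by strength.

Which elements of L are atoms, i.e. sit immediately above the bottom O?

The atoms are exactly the elements that cover O: T, X.

T, X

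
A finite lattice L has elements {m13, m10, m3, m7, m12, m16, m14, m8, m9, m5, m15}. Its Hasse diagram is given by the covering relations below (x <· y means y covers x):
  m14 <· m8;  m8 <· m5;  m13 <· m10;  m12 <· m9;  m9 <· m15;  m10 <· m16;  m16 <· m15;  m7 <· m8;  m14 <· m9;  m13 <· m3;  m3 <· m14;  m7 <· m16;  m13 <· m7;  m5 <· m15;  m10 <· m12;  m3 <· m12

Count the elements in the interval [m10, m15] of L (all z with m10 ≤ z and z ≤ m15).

The interval [m10, m15] = {m10, m12, m15, m16, m9}, which has 5 elements.

5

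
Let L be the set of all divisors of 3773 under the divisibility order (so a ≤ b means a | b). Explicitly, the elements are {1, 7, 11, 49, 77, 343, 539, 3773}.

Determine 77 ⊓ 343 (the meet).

Common lower bounds of {77, 343}: 1, 7.
The greatest among these is 7.

7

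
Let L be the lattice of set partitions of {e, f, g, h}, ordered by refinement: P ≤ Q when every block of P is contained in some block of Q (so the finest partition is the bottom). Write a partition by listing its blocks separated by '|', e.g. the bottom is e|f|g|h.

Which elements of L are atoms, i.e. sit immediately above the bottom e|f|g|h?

The atoms are exactly the elements that cover e|f|g|h: ef|g|h, eg|f|h, eh|f|g, e|fg|h, e|fh|g, e|f|gh.

ef|g|h, eg|f|h, eh|f|g, e|fg|h, e|fh|g, e|f|gh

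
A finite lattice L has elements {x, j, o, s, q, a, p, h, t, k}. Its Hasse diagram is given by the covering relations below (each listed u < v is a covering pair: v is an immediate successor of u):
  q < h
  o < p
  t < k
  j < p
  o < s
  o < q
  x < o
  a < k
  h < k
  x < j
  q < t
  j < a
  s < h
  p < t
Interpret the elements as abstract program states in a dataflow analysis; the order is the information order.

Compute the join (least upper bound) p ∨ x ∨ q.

t

Common upper bounds of {p, x, q}: k, t.
The least among these is t.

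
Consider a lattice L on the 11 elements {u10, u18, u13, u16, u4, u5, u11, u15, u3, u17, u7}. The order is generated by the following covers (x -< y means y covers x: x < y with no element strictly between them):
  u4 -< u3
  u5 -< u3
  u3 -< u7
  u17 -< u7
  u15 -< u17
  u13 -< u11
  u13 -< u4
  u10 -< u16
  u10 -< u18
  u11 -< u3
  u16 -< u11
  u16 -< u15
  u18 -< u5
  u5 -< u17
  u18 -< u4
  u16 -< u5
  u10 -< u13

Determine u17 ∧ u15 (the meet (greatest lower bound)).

u15

Common lower bounds of {u17, u15}: u10, u15, u16.
The greatest among these is u15.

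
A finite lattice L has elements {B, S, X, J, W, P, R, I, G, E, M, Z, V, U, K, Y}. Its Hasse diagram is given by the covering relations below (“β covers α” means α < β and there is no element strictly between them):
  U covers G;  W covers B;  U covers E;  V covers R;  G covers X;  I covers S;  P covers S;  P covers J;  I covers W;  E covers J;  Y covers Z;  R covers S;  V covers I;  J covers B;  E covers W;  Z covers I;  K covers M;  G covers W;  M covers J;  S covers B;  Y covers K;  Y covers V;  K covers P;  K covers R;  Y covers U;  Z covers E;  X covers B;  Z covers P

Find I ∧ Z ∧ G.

Common lower bounds of {I, Z, G}: B, W.
The greatest among these is W.

W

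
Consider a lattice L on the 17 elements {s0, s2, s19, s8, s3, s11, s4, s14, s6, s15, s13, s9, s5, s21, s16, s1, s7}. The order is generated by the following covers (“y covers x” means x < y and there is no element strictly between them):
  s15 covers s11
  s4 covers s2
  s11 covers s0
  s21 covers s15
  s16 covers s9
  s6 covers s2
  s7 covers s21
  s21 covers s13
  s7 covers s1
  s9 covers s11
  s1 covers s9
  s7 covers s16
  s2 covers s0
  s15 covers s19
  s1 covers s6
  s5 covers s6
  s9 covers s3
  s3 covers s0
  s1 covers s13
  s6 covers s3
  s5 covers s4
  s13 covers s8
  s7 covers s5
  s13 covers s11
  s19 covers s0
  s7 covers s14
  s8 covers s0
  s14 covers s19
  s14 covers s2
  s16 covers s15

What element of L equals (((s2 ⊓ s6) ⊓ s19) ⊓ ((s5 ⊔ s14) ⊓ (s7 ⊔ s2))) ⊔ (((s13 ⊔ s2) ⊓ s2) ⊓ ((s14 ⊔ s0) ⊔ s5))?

s2

s2 ∧ s6 = s2
s2 ∧ s19 = s0
s5 ∨ s14 = s7
s7 ∨ s2 = s7
s7 ∧ s7 = s7
s0 ∧ s7 = s0
s13 ∨ s2 = s1
s1 ∧ s2 = s2
s14 ∨ s0 = s14
s14 ∨ s5 = s7
s2 ∧ s7 = s2
s0 ∨ s2 = s2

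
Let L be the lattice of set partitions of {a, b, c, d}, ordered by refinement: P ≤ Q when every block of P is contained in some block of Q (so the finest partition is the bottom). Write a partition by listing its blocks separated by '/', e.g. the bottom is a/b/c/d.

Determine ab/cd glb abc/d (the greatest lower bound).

ab/c/d

Common lower bounds of {ab/cd, abc/d}: a/b/c/d, ab/c/d.
The greatest among these is ab/c/d.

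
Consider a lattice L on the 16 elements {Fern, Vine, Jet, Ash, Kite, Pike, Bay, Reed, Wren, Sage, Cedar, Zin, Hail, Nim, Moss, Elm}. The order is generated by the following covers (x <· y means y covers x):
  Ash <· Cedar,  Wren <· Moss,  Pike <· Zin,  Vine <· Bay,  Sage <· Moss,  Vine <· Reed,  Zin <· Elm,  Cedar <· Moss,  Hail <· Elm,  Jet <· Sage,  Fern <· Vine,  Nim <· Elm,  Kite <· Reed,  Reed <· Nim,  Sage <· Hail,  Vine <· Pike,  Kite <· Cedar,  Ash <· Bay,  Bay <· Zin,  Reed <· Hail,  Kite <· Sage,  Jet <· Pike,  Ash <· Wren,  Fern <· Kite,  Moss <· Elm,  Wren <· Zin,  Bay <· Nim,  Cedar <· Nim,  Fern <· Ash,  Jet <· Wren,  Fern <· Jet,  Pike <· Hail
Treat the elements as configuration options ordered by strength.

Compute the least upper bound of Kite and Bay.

Nim

Common upper bounds of {Kite, Bay}: Elm, Nim.
The least among these is Nim.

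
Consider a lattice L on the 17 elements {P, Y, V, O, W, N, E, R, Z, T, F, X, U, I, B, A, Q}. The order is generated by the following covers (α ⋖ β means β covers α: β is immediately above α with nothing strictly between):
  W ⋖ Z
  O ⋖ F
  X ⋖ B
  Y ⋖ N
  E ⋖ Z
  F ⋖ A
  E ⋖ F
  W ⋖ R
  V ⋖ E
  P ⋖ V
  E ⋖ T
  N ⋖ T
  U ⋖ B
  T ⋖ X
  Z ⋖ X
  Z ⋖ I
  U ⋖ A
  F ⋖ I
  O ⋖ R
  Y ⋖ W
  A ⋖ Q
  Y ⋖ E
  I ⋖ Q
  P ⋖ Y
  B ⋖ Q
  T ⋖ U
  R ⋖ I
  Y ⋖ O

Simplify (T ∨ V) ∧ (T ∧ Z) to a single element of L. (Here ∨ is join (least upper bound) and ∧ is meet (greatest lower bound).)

E

T ∨ V = T
T ∧ Z = E
T ∧ E = E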